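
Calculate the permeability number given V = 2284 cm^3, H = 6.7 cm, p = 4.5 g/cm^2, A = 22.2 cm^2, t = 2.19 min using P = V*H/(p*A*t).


Formula: Permeability Number P = (V * H) / (p * A * t)
Numerator: V * H = 2284 * 6.7 = 15302.8
Denominator: p * A * t = 4.5 * 22.2 * 2.19 = 218.781
P = 15302.8 / 218.781 = 69.9457

Answer: 69.9457


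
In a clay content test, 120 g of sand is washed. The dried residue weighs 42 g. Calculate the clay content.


Formula: Clay% = (W_total - W_washed) / W_total * 100
Clay mass = 120 - 42 = 78 g
Clay% = 78 / 120 * 100 = 65.0000%

Final answer: 65.0000%


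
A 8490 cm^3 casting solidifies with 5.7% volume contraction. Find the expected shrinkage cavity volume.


Formula: V_shrink = V_casting * shrinkage_pct / 100
V_shrink = 8490 cm^3 * 5.7 / 100 = 483.9300 cm^3

Answer: 483.9300 cm^3


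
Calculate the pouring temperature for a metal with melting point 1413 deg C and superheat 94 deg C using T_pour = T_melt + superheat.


Formula: T_pour = T_melt + Superheat
T_pour = 1413 + 94 = 1507 deg C

Final answer: 1507 deg C


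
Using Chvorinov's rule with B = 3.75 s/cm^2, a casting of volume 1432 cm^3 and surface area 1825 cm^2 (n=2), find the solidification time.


Formula: t_s = B * (V/A)^n  (Chvorinov's rule, n=2)
Modulus M = V/A = 1432/1825 = 0.784658 cm
M^2 = 0.784658^2 = 0.615688 cm^2
t_s = 3.75 * 0.615688 = 2.3088 s

Answer: 2.3088 s


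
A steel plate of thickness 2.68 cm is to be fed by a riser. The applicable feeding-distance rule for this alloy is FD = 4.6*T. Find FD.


Formula: FD = 4.6 * T  (riser feeding-distance rule)
FD = 4.6 * 2.68 cm = 12.3280 cm


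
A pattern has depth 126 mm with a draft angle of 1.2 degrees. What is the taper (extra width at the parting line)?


Formula: taper = depth * tan(draft_angle)
tan(1.2 deg) = 0.0209470
taper = 126 mm * 0.0209470 = 2.6393 mm

2.6393 mm


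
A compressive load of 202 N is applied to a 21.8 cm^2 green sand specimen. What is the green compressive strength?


Formula: Compressive Strength = Force / Area
Strength = 202 N / 21.8 cm^2 = 9.2661 N/cm^2

Final answer: 9.2661 N/cm^2


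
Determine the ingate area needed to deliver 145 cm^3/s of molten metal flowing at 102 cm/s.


Formula: A_ingate = Q / v  (continuity equation)
A = 145 cm^3/s / 102 cm/s = 1.4216 cm^2


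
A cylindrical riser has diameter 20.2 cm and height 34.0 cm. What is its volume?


Formula: V = pi * (D/2)^2 * H  (cylinder volume)
Radius = D/2 = 20.2/2 = 10.1 cm
V = pi * 10.1^2 * 34.0 = 10896.1115 cm^3


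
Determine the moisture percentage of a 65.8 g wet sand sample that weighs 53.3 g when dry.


Formula: MC = (W_wet - W_dry) / W_wet * 100
Water mass = 65.8 - 53.3 = 12.5 g
MC = 12.5 / 65.8 * 100 = 18.9970%

Final answer: 18.9970%


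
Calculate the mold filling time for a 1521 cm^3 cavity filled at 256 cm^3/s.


Formula: t_fill = V_mold / Q_flow
t = 1521 cm^3 / 256 cm^3/s = 5.9414 s


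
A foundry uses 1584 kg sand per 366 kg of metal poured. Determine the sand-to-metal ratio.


Formula: Sand-to-Metal Ratio = W_sand / W_metal
Ratio = 1584 kg / 366 kg = 4.3279

Answer: 4.3279


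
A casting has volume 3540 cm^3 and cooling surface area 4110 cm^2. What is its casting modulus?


Formula: Casting Modulus M = V / A
M = 3540 cm^3 / 4110 cm^2 = 0.8613 cm


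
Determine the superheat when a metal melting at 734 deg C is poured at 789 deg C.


Formula: Superheat = T_pour - T_melt
Superheat = 789 - 734 = 55 deg C

Final answer: 55 deg C


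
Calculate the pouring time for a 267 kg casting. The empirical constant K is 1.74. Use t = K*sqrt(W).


Formula: t = K * sqrt(W)
sqrt(W) = sqrt(267) = 16.34013
t = 1.74 * 16.34013 = 28.4318 s

Answer: 28.4318 s


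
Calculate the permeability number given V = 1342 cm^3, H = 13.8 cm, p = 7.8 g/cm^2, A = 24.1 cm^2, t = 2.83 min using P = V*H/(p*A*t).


Formula: Permeability Number P = (V * H) / (p * A * t)
Numerator: V * H = 1342 * 13.8 = 18519.6
Denominator: p * A * t = 7.8 * 24.1 * 2.83 = 531.9834
P = 18519.6 / 531.9834 = 34.8124

Final answer: 34.8124


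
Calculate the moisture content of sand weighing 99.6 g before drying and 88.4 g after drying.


Formula: MC = (W_wet - W_dry) / W_wet * 100
Water mass = 99.6 - 88.4 = 11.2 g
MC = 11.2 / 99.6 * 100 = 11.2450%

11.2450%


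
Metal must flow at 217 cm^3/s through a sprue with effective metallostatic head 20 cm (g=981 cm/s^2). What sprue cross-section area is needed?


Formula: v = sqrt(2*g*h), A = Q/v
Velocity: v = sqrt(2 * 981 * 20) = sqrt(39240) = 198.0909 cm/s
Sprue area: A = Q / v = 217 / 198.0909 = 1.0955 cm^2

Answer: 1.0955 cm^2


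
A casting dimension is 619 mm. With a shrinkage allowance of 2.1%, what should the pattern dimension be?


Formula: L_pattern = L_casting * (1 + shrinkage_rate/100)
Shrinkage factor = 1 + 2.1/100 = 1.021
L_pattern = 619 mm * 1.021 = 631.9990 mm

Final answer: 631.9990 mm


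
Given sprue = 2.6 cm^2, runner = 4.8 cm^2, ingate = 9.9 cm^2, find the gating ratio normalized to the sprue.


Sprue:Runner:Ingate = 1 : 4.8/2.6 : 9.9/2.6 = 1:1.85:3.81

Final answer: 1:1.85:3.81


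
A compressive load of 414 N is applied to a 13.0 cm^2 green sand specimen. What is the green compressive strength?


Formula: Compressive Strength = Force / Area
Strength = 414 N / 13.0 cm^2 = 31.8462 N/cm^2

Answer: 31.8462 N/cm^2


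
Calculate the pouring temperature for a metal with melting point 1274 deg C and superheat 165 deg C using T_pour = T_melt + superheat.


Formula: T_pour = T_melt + Superheat
T_pour = 1274 + 165 = 1439 deg C

1439 deg C


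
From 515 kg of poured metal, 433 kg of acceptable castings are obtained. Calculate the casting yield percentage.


Formula: Casting Yield = (W_good / W_total) * 100
Yield = (433 kg / 515 kg) * 100 = 84.0777%

Answer: 84.0777%


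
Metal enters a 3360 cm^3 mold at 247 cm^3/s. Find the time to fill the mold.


Formula: t_fill = V_mold / Q_flow
t = 3360 cm^3 / 247 cm^3/s = 13.6032 s

Answer: 13.6032 s


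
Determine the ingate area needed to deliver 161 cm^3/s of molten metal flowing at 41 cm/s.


Formula: A_ingate = Q / v  (continuity equation)
A = 161 cm^3/s / 41 cm/s = 3.9268 cm^2


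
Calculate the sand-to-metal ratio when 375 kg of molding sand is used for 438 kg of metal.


Formula: Sand-to-Metal Ratio = W_sand / W_metal
Ratio = 375 kg / 438 kg = 0.8562


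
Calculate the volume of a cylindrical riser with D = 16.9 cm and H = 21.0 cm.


Formula: V = pi * (D/2)^2 * H  (cylinder volume)
Radius = D/2 = 16.9/2 = 8.45 cm
V = pi * 8.45^2 * 21.0 = 4710.6690 cm^3


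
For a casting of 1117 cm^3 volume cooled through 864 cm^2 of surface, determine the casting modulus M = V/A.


Formula: Casting Modulus M = V / A
M = 1117 cm^3 / 864 cm^2 = 1.2928 cm

Final answer: 1.2928 cm


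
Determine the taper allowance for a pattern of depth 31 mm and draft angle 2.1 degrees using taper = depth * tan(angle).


Formula: taper = depth * tan(draft_angle)
tan(2.1 deg) = 0.0366683
taper = 31 mm * 0.0366683 = 1.1367 mm

1.1367 mm


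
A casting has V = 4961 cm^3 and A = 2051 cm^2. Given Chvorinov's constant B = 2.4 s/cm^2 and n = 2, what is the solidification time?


Formula: t_s = B * (V/A)^n  (Chvorinov's rule, n=2)
Modulus M = V/A = 4961/2051 = 2.418820 cm
M^2 = 2.418820^2 = 5.850690 cm^2
t_s = 2.4 * 5.850690 = 14.0417 s


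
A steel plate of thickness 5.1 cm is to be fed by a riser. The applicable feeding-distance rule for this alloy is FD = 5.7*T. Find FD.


Formula: FD = 5.7 * T  (riser feeding-distance rule)
FD = 5.7 * 5.1 cm = 29.0700 cm

Answer: 29.0700 cm


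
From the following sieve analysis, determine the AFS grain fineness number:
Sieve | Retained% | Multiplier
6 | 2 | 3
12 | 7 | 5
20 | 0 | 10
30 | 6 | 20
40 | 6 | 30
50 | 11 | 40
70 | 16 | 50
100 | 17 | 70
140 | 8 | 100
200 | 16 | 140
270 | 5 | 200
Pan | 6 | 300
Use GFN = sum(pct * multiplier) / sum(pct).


Formula: GFN = sum(pct * multiplier) / sum(pct)
sum(pct * multiplier) = 8611
sum(pct) = 100
GFN = 8611 / 100 = 86.11

Answer: 86.11


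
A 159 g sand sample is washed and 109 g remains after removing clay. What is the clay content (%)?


Formula: Clay% = (W_total - W_washed) / W_total * 100
Clay mass = 159 - 109 = 50 g
Clay% = 50 / 159 * 100 = 31.4465%

Answer: 31.4465%


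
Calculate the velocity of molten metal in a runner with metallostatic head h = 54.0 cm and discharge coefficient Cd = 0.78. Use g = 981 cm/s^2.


Formula: v = Cd * sqrt(2 * g * h)  (Torricelli with discharge coefficient)
2*g*h = 2 * 981 * 54.0 = 105948.0 cm^2/s^2
sqrt(105948.0) = 325.49654 cm/s
v = 0.78 * 325.49654 = 253.8873 cm/s

Answer: 253.8873 cm/s


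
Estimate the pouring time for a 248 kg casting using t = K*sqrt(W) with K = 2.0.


Formula: t = K * sqrt(W)
sqrt(W) = sqrt(248) = 15.74802
t = 2.0 * 15.74802 = 31.4960 s


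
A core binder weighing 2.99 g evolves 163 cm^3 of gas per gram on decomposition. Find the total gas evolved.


Formula: V_gas = W_binder * gas_evolution_rate
V = 2.99 g * 163 cm^3/g = 487.3700 cm^3


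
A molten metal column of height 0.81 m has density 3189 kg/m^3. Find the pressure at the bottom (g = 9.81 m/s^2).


Formula: P = rho * g * h
rho * g = 3189 * 9.81 = 31284.09 N/m^3
P = 31284.09 * 0.81 = 25340.1129 Pa

Final answer: 25340.1129 Pa


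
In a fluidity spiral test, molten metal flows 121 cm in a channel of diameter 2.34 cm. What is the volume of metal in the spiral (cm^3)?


Formula: V = pi * (d/2)^2 * L  (cylinder volume)
Radius = 2.34/2 = 1.17 cm
V = pi * 1.17^2 * 121 = 520.3637 cm^3

Answer: 520.3637 cm^3


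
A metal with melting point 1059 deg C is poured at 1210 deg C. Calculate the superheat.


Formula: Superheat = T_pour - T_melt
Superheat = 1210 - 1059 = 151 deg C

151 deg C


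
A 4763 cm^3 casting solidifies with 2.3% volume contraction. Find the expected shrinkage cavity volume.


Formula: V_shrink = V_casting * shrinkage_pct / 100
V_shrink = 4763 cm^3 * 2.3 / 100 = 109.5490 cm^3

Final answer: 109.5490 cm^3


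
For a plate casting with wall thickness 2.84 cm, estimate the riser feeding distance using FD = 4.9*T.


Formula: FD = 4.9 * T  (riser feeding-distance rule)
FD = 4.9 * 2.84 cm = 13.9160 cm

Final answer: 13.9160 cm


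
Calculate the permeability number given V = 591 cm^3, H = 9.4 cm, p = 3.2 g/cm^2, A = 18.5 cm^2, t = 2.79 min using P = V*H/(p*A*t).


Formula: Permeability Number P = (V * H) / (p * A * t)
Numerator: V * H = 591 * 9.4 = 5555.4
Denominator: p * A * t = 3.2 * 18.5 * 2.79 = 165.168
P = 5555.4 / 165.168 = 33.6348

Final answer: 33.6348


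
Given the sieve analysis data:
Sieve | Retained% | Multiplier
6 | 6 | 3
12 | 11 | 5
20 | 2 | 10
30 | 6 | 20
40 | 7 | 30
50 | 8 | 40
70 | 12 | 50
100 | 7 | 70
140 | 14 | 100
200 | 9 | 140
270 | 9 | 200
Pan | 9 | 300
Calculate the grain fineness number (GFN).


Formula: GFN = sum(pct * multiplier) / sum(pct)
sum(pct * multiplier) = 8993
sum(pct) = 100
GFN = 8993 / 100 = 89.93

89.93


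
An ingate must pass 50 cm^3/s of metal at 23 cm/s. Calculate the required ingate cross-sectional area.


Formula: A_ingate = Q / v  (continuity equation)
A = 50 cm^3/s / 23 cm/s = 2.1739 cm^2

Final answer: 2.1739 cm^2


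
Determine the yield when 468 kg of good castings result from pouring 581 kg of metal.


Formula: Casting Yield = (W_good / W_total) * 100
Yield = (468 kg / 581 kg) * 100 = 80.5508%

80.5508%


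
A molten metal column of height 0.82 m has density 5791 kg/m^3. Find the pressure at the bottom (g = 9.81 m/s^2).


Formula: P = rho * g * h
rho * g = 5791 * 9.81 = 56809.71 N/m^3
P = 56809.71 * 0.82 = 46583.9622 Pa


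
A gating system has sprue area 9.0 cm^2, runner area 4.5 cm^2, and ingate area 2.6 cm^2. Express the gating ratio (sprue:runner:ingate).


Sprue:Runner:Ingate = 1 : 4.5/9.0 : 2.6/9.0 = 1:0.50:0.29

1:0.50:0.29


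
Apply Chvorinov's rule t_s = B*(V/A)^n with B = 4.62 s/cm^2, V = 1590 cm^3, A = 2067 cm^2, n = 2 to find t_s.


Formula: t_s = B * (V/A)^n  (Chvorinov's rule, n=2)
Modulus M = V/A = 1590/2067 = 0.769231 cm
M^2 = 0.769231^2 = 0.591716 cm^2
t_s = 4.62 * 0.591716 = 2.7337 s


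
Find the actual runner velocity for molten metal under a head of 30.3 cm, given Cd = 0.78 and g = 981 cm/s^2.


Formula: v = Cd * sqrt(2 * g * h)  (Torricelli with discharge coefficient)
2*g*h = 2 * 981 * 30.3 = 59448.6 cm^2/s^2
sqrt(59448.6) = 243.82084 cm/s
v = 0.78 * 243.82084 = 190.1803 cm/s

Final answer: 190.1803 cm/s


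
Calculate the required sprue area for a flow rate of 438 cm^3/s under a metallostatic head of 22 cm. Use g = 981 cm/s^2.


Formula: v = sqrt(2*g*h), A = Q/v
Velocity: v = sqrt(2 * 981 * 22) = sqrt(43164) = 207.7595 cm/s
Sprue area: A = Q / v = 438 / 207.7595 = 2.1082 cm^2

Final answer: 2.1082 cm^2


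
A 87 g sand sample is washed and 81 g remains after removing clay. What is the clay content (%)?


Formula: Clay% = (W_total - W_washed) / W_total * 100
Clay mass = 87 - 81 = 6 g
Clay% = 6 / 87 * 100 = 6.8966%

Answer: 6.8966%


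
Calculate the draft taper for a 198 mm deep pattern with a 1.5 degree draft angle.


Formula: taper = depth * tan(draft_angle)
tan(1.5 deg) = 0.0261859
taper = 198 mm * 0.0261859 = 5.1848 mm


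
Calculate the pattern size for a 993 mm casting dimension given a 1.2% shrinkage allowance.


Formula: L_pattern = L_casting * (1 + shrinkage_rate/100)
Shrinkage factor = 1 + 1.2/100 = 1.012
L_pattern = 993 mm * 1.012 = 1004.9160 mm


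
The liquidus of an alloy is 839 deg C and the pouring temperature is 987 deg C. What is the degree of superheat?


Formula: Superheat = T_pour - T_melt
Superheat = 987 - 839 = 148 deg C

Answer: 148 deg C


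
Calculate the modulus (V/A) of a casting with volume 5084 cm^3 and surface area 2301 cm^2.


Formula: Casting Modulus M = V / A
M = 5084 cm^3 / 2301 cm^2 = 2.2095 cm


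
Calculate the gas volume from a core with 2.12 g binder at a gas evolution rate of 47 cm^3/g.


Formula: V_gas = W_binder * gas_evolution_rate
V = 2.12 g * 47 cm^3/g = 99.6400 cm^3


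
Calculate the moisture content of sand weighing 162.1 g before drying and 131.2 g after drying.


Formula: MC = (W_wet - W_dry) / W_wet * 100
Water mass = 162.1 - 131.2 = 30.9 g
MC = 30.9 / 162.1 * 100 = 19.0623%

Final answer: 19.0623%


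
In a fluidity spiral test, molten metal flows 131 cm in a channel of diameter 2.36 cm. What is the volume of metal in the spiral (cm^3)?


Formula: V = pi * (d/2)^2 * L  (cylinder volume)
Radius = 2.36/2 = 1.18 cm
V = pi * 1.18^2 * 131 = 573.0403 cm^3

Answer: 573.0403 cm^3


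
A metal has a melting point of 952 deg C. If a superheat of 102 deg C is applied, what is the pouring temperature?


Formula: T_pour = T_melt + Superheat
T_pour = 952 + 102 = 1054 deg C

Final answer: 1054 deg C


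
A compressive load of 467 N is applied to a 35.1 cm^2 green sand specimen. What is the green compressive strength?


Formula: Compressive Strength = Force / Area
Strength = 467 N / 35.1 cm^2 = 13.3048 N/cm^2

Answer: 13.3048 N/cm^2


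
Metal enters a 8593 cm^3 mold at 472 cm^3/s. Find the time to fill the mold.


Formula: t_fill = V_mold / Q_flow
t = 8593 cm^3 / 472 cm^3/s = 18.2055 s


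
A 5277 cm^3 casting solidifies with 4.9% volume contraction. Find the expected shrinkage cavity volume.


Formula: V_shrink = V_casting * shrinkage_pct / 100
V_shrink = 5277 cm^3 * 4.9 / 100 = 258.5730 cm^3

Answer: 258.5730 cm^3


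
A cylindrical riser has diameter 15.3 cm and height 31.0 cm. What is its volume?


Formula: V = pi * (D/2)^2 * H  (cylinder volume)
Radius = D/2 = 15.3/2 = 7.65 cm
V = pi * 7.65^2 * 31.0 = 5699.4695 cm^3

5699.4695 cm^3


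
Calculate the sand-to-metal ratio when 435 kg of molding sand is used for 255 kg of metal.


Formula: Sand-to-Metal Ratio = W_sand / W_metal
Ratio = 435 kg / 255 kg = 1.7059

Answer: 1.7059


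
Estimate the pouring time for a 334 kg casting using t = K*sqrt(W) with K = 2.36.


Formula: t = K * sqrt(W)
sqrt(W) = sqrt(334) = 18.27567
t = 2.36 * 18.27567 = 43.1306 s

43.1306 s


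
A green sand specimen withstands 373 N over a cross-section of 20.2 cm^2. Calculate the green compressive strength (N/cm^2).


Formula: Compressive Strength = Force / Area
Strength = 373 N / 20.2 cm^2 = 18.4653 N/cm^2

Final answer: 18.4653 N/cm^2


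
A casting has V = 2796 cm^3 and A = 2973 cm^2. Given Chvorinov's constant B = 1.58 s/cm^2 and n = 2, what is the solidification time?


Formula: t_s = B * (V/A)^n  (Chvorinov's rule, n=2)
Modulus M = V/A = 2796/2973 = 0.940464 cm
M^2 = 0.940464^2 = 0.884473 cm^2
t_s = 1.58 * 0.884473 = 1.3975 s

Answer: 1.3975 s


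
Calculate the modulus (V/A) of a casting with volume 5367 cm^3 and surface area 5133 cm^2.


Formula: Casting Modulus M = V / A
M = 5367 cm^3 / 5133 cm^2 = 1.0456 cm

1.0456 cm


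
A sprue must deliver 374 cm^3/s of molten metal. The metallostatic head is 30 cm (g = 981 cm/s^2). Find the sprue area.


Formula: v = sqrt(2*g*h), A = Q/v
Velocity: v = sqrt(2 * 981 * 30) = sqrt(58860) = 242.6108 cm/s
Sprue area: A = Q / v = 374 / 242.6108 = 1.5416 cm^2


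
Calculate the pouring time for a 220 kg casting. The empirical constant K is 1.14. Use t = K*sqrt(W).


Formula: t = K * sqrt(W)
sqrt(W) = sqrt(220) = 14.83240
t = 1.14 * 14.83240 = 16.9089 s


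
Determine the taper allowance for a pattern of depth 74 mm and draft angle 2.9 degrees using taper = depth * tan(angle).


Formula: taper = depth * tan(draft_angle)
tan(2.9 deg) = 0.0506578
taper = 74 mm * 0.0506578 = 3.7487 mm


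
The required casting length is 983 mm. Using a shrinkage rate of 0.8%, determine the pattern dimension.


Formula: L_pattern = L_casting * (1 + shrinkage_rate/100)
Shrinkage factor = 1 + 0.8/100 = 1.008
L_pattern = 983 mm * 1.008 = 990.8640 mm


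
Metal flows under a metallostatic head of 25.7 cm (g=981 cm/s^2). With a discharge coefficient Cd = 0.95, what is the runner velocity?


Formula: v = Cd * sqrt(2 * g * h)  (Torricelli with discharge coefficient)
2*g*h = 2 * 981 * 25.7 = 50423.4 cm^2/s^2
sqrt(50423.4) = 224.55155 cm/s
v = 0.95 * 224.55155 = 213.3240 cm/s


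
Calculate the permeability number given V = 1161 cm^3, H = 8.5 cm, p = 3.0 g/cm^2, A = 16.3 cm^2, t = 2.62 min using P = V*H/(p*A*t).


Formula: Permeability Number P = (V * H) / (p * A * t)
Numerator: V * H = 1161 * 8.5 = 9868.5
Denominator: p * A * t = 3.0 * 16.3 * 2.62 = 128.118
P = 9868.5 / 128.118 = 77.0266

Final answer: 77.0266


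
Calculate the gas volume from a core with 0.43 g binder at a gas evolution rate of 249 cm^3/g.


Formula: V_gas = W_binder * gas_evolution_rate
V = 0.43 g * 249 cm^3/g = 107.0700 cm^3

Answer: 107.0700 cm^3


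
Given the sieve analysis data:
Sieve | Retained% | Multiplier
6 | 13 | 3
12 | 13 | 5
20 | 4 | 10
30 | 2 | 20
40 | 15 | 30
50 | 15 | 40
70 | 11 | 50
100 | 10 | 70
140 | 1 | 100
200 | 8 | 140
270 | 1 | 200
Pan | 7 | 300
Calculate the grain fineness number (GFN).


Formula: GFN = sum(pct * multiplier) / sum(pct)
sum(pct * multiplier) = 6004
sum(pct) = 100
GFN = 6004 / 100 = 60.04


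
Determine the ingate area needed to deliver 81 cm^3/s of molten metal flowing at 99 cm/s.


Formula: A_ingate = Q / v  (continuity equation)
A = 81 cm^3/s / 99 cm/s = 0.8182 cm^2


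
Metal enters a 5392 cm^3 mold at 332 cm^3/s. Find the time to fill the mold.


Formula: t_fill = V_mold / Q_flow
t = 5392 cm^3 / 332 cm^3/s = 16.2410 s


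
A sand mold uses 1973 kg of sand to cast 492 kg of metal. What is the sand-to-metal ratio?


Formula: Sand-to-Metal Ratio = W_sand / W_metal
Ratio = 1973 kg / 492 kg = 4.0102


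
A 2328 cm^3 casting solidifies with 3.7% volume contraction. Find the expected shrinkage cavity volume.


Formula: V_shrink = V_casting * shrinkage_pct / 100
V_shrink = 2328 cm^3 * 3.7 / 100 = 86.1360 cm^3


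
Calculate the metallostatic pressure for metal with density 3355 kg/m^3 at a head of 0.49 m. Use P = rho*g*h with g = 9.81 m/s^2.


Formula: P = rho * g * h
rho * g = 3355 * 9.81 = 32912.55 N/m^3
P = 32912.55 * 0.49 = 16127.1495 Pa


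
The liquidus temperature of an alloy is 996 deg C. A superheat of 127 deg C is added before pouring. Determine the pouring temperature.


Formula: T_pour = T_melt + Superheat
T_pour = 996 + 127 = 1123 deg C

Final answer: 1123 deg C


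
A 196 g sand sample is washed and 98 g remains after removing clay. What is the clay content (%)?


Formula: Clay% = (W_total - W_washed) / W_total * 100
Clay mass = 196 - 98 = 98 g
Clay% = 98 / 196 * 100 = 50.0000%

Answer: 50.0000%


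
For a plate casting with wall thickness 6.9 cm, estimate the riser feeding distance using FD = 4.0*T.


Formula: FD = 4.0 * T  (riser feeding-distance rule)
FD = 4.0 * 6.9 cm = 27.6000 cm


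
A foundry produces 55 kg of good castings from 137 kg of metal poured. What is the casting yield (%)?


Formula: Casting Yield = (W_good / W_total) * 100
Yield = (55 kg / 137 kg) * 100 = 40.1460%


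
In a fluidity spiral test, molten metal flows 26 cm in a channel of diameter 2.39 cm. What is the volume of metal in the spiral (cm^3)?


Formula: V = pi * (d/2)^2 * L  (cylinder volume)
Radius = 2.39/2 = 1.195 cm
V = pi * 1.195^2 * 26 = 116.6431 cm^3


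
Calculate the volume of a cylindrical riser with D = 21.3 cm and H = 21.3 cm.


Formula: V = pi * (D/2)^2 * H  (cylinder volume)
Radius = D/2 = 21.3/2 = 10.65 cm
V = pi * 10.65^2 * 21.3 = 7589.7713 cm^3

Final answer: 7589.7713 cm^3


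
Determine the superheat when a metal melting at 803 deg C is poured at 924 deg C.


Formula: Superheat = T_pour - T_melt
Superheat = 924 - 803 = 121 deg C

Final answer: 121 deg C


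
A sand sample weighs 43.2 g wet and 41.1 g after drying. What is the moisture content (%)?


Formula: MC = (W_wet - W_dry) / W_wet * 100
Water mass = 43.2 - 41.1 = 2.1 g
MC = 2.1 / 43.2 * 100 = 4.8611%

4.8611%


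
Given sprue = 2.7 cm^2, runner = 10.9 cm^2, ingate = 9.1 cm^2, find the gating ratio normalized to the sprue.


Sprue:Runner:Ingate = 1 : 10.9/2.7 : 9.1/2.7 = 1:4.04:3.37

Final answer: 1:4.04:3.37


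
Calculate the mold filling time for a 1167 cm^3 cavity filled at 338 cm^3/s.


Formula: t_fill = V_mold / Q_flow
t = 1167 cm^3 / 338 cm^3/s = 3.4527 s

3.4527 s


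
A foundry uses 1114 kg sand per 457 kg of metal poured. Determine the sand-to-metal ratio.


Formula: Sand-to-Metal Ratio = W_sand / W_metal
Ratio = 1114 kg / 457 kg = 2.4376

Answer: 2.4376


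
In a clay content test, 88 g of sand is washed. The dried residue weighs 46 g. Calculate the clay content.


Formula: Clay% = (W_total - W_washed) / W_total * 100
Clay mass = 88 - 46 = 42 g
Clay% = 42 / 88 * 100 = 47.7273%

Final answer: 47.7273%


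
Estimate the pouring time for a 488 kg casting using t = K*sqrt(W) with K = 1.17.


Formula: t = K * sqrt(W)
sqrt(W) = sqrt(488) = 22.09072
t = 1.17 * 22.09072 = 25.8461 s

Answer: 25.8461 s


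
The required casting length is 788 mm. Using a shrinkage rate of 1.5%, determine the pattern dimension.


Formula: L_pattern = L_casting * (1 + shrinkage_rate/100)
Shrinkage factor = 1 + 1.5/100 = 1.015
L_pattern = 788 mm * 1.015 = 799.8200 mm


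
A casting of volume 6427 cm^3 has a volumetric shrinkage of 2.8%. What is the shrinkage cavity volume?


Formula: V_shrink = V_casting * shrinkage_pct / 100
V_shrink = 6427 cm^3 * 2.8 / 100 = 179.9560 cm^3

Final answer: 179.9560 cm^3


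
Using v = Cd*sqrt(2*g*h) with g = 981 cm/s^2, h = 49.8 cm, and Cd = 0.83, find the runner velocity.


Formula: v = Cd * sqrt(2 * g * h)  (Torricelli with discharge coefficient)
2*g*h = 2 * 981 * 49.8 = 97707.6 cm^2/s^2
sqrt(97707.6) = 312.58215 cm/s
v = 0.83 * 312.58215 = 259.4432 cm/s

Final answer: 259.4432 cm/s


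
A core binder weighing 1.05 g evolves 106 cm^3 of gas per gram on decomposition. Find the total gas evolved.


Formula: V_gas = W_binder * gas_evolution_rate
V = 1.05 g * 106 cm^3/g = 111.3000 cm^3

Final answer: 111.3000 cm^3


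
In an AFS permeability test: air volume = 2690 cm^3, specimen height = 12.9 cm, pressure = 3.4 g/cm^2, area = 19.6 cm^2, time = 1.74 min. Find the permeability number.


Formula: Permeability Number P = (V * H) / (p * A * t)
Numerator: V * H = 2690 * 12.9 = 34701.0
Denominator: p * A * t = 3.4 * 19.6 * 1.74 = 115.9536
P = 34701.0 / 115.9536 = 299.2663


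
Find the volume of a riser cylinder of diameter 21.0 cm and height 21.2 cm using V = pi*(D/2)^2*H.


Formula: V = pi * (D/2)^2 * H  (cylinder volume)
Radius = D/2 = 21.0/2 = 10.5 cm
V = pi * 10.5^2 * 21.2 = 7342.8445 cm^3

Final answer: 7342.8445 cm^3


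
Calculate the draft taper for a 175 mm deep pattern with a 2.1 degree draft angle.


Formula: taper = depth * tan(draft_angle)
tan(2.1 deg) = 0.0366683
taper = 175 mm * 0.0366683 = 6.4170 mm

Answer: 6.4170 mm


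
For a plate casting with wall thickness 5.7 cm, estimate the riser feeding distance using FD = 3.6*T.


Formula: FD = 3.6 * T  (riser feeding-distance rule)
FD = 3.6 * 5.7 cm = 20.5200 cm

Final answer: 20.5200 cm


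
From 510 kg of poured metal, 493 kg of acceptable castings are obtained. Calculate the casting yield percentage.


Formula: Casting Yield = (W_good / W_total) * 100
Yield = (493 kg / 510 kg) * 100 = 96.6667%

Final answer: 96.6667%


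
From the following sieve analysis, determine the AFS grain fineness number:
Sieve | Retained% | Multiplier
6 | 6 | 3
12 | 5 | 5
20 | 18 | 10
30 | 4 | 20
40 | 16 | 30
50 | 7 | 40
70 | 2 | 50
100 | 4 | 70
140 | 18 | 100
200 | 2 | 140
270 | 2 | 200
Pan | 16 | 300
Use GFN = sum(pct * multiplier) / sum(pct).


Formula: GFN = sum(pct * multiplier) / sum(pct)
sum(pct * multiplier) = 8723
sum(pct) = 100
GFN = 8723 / 100 = 87.23


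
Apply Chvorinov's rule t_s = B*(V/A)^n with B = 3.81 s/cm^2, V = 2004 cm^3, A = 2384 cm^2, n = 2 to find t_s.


Formula: t_s = B * (V/A)^n  (Chvorinov's rule, n=2)
Modulus M = V/A = 2004/2384 = 0.840604 cm
M^2 = 0.840604^2 = 0.706615 cm^2
t_s = 3.81 * 0.706615 = 2.6922 s

Answer: 2.6922 s


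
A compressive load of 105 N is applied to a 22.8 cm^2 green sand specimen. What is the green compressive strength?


Formula: Compressive Strength = Force / Area
Strength = 105 N / 22.8 cm^2 = 4.6053 N/cm^2


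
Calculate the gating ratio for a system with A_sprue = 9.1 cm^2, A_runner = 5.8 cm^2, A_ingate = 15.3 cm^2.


Sprue:Runner:Ingate = 1 : 5.8/9.1 : 15.3/9.1 = 1:0.64:1.68

1:0.64:1.68


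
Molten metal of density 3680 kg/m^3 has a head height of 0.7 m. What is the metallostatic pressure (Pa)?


Formula: P = rho * g * h
rho * g = 3680 * 9.81 = 36100.8 N/m^3
P = 36100.8 * 0.7 = 25270.5600 Pa

25270.5600 Pa


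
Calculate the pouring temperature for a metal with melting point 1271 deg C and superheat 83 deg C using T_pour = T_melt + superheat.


Formula: T_pour = T_melt + Superheat
T_pour = 1271 + 83 = 1354 deg C

Final answer: 1354 deg C


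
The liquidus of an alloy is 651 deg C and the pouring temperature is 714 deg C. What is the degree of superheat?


Formula: Superheat = T_pour - T_melt
Superheat = 714 - 651 = 63 deg C


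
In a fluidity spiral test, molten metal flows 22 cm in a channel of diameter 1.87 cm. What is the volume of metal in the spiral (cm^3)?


Formula: V = pi * (d/2)^2 * L  (cylinder volume)
Radius = 1.87/2 = 0.935 cm
V = pi * 0.935^2 * 22 = 60.4221 cm^3

Final answer: 60.4221 cm^3


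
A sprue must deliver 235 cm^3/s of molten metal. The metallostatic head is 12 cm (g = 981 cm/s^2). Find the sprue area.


Formula: v = sqrt(2*g*h), A = Q/v
Velocity: v = sqrt(2 * 981 * 12) = sqrt(23544) = 153.4405 cm/s
Sprue area: A = Q / v = 235 / 153.4405 = 1.5315 cm^2

Final answer: 1.5315 cm^2


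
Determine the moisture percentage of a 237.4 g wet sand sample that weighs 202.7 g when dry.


Formula: MC = (W_wet - W_dry) / W_wet * 100
Water mass = 237.4 - 202.7 = 34.7 g
MC = 34.7 / 237.4 * 100 = 14.6167%


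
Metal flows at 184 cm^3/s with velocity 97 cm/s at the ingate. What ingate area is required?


Formula: A_ingate = Q / v  (continuity equation)
A = 184 cm^3/s / 97 cm/s = 1.8969 cm^2

1.8969 cm^2


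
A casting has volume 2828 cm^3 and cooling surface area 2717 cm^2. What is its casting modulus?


Formula: Casting Modulus M = V / A
M = 2828 cm^3 / 2717 cm^2 = 1.0409 cm

Final answer: 1.0409 cm


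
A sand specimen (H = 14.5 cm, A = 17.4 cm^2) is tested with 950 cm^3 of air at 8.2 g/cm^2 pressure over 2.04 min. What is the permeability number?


Formula: Permeability Number P = (V * H) / (p * A * t)
Numerator: V * H = 950 * 14.5 = 13775.0
Denominator: p * A * t = 8.2 * 17.4 * 2.04 = 291.0672
P = 13775.0 / 291.0672 = 47.3258

Answer: 47.3258


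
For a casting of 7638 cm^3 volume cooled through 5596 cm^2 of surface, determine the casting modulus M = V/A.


Formula: Casting Modulus M = V / A
M = 7638 cm^3 / 5596 cm^2 = 1.3649 cm

Answer: 1.3649 cm


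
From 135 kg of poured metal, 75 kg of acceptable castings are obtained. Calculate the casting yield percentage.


Formula: Casting Yield = (W_good / W_total) * 100
Yield = (75 kg / 135 kg) * 100 = 55.5556%

Answer: 55.5556%


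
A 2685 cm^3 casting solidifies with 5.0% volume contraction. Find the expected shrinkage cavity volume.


Formula: V_shrink = V_casting * shrinkage_pct / 100
V_shrink = 2685 cm^3 * 5.0 / 100 = 134.2500 cm^3

134.2500 cm^3


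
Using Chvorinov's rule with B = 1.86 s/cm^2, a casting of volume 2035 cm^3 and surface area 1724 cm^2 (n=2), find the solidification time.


Formula: t_s = B * (V/A)^n  (Chvorinov's rule, n=2)
Modulus M = V/A = 2035/1724 = 1.180394 cm
M^2 = 1.180394^2 = 1.393330 cm^2
t_s = 1.86 * 1.393330 = 2.5916 s


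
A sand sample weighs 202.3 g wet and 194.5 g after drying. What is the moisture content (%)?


Formula: MC = (W_wet - W_dry) / W_wet * 100
Water mass = 202.3 - 194.5 = 7.8 g
MC = 7.8 / 202.3 * 100 = 3.8557%


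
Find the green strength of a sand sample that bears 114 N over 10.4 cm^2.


Formula: Compressive Strength = Force / Area
Strength = 114 N / 10.4 cm^2 = 10.9615 N/cm^2


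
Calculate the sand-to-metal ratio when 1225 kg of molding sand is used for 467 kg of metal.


Formula: Sand-to-Metal Ratio = W_sand / W_metal
Ratio = 1225 kg / 467 kg = 2.6231


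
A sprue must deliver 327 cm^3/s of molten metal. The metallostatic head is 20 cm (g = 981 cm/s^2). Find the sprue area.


Formula: v = sqrt(2*g*h), A = Q/v
Velocity: v = sqrt(2 * 981 * 20) = sqrt(39240) = 198.0909 cm/s
Sprue area: A = Q / v = 327 / 198.0909 = 1.6508 cm^2

Final answer: 1.6508 cm^2


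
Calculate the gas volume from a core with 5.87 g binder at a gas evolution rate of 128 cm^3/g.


Formula: V_gas = W_binder * gas_evolution_rate
V = 5.87 g * 128 cm^3/g = 751.3600 cm^3


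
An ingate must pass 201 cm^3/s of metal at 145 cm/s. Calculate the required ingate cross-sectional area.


Formula: A_ingate = Q / v  (continuity equation)
A = 201 cm^3/s / 145 cm/s = 1.3862 cm^2


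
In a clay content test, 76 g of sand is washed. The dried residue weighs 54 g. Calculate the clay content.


Formula: Clay% = (W_total - W_washed) / W_total * 100
Clay mass = 76 - 54 = 22 g
Clay% = 22 / 76 * 100 = 28.9474%

Final answer: 28.9474%


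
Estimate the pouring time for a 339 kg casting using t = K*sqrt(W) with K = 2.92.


Formula: t = K * sqrt(W)
sqrt(W) = sqrt(339) = 18.41195
t = 2.92 * 18.41195 = 53.7629 s

Answer: 53.7629 s


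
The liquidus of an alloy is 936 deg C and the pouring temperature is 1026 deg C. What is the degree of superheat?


Formula: Superheat = T_pour - T_melt
Superheat = 1026 - 936 = 90 deg C

Final answer: 90 deg C


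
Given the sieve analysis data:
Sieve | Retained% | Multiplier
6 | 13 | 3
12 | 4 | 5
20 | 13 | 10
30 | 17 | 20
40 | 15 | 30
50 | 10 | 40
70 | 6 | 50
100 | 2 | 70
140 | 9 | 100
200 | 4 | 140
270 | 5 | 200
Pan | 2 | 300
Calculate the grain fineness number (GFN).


Formula: GFN = sum(pct * multiplier) / sum(pct)
sum(pct * multiplier) = 4879
sum(pct) = 100
GFN = 4879 / 100 = 48.79

Answer: 48.79


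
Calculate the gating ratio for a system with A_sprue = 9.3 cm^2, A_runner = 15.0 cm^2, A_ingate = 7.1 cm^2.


Sprue:Runner:Ingate = 1 : 15.0/9.3 : 7.1/9.3 = 1:1.61:0.76

Answer: 1:1.61:0.76


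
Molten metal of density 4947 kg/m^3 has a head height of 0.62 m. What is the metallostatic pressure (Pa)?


Formula: P = rho * g * h
rho * g = 4947 * 9.81 = 48530.07 N/m^3
P = 48530.07 * 0.62 = 30088.6434 Pa


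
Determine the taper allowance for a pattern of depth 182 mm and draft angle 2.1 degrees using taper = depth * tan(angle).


Formula: taper = depth * tan(draft_angle)
tan(2.1 deg) = 0.0366683
taper = 182 mm * 0.0366683 = 6.6736 mm

6.6736 mm


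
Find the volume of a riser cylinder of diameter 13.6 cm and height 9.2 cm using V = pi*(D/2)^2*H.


Formula: V = pi * (D/2)^2 * H  (cylinder volume)
Radius = D/2 = 13.6/2 = 6.8 cm
V = pi * 6.8^2 * 9.2 = 1336.4586 cm^3

Final answer: 1336.4586 cm^3


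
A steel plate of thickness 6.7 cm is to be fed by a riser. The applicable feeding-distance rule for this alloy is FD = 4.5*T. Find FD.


Formula: FD = 4.5 * T  (riser feeding-distance rule)
FD = 4.5 * 6.7 cm = 30.1500 cm


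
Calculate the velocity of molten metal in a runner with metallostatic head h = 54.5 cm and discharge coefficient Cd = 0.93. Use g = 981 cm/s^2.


Formula: v = Cd * sqrt(2 * g * h)  (Torricelli with discharge coefficient)
2*g*h = 2 * 981 * 54.5 = 106929.0 cm^2/s^2
sqrt(106929.0) = 327.00000 cm/s
v = 0.93 * 327.00000 = 304.1100 cm/s


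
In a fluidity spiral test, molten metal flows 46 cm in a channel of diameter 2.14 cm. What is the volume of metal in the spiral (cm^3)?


Formula: V = pi * (d/2)^2 * L  (cylinder volume)
Radius = 2.14/2 = 1.07 cm
V = pi * 1.07^2 * 46 = 165.4532 cm^3

Answer: 165.4532 cm^3


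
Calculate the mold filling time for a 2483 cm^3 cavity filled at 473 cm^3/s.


Formula: t_fill = V_mold / Q_flow
t = 2483 cm^3 / 473 cm^3/s = 5.2495 s

Final answer: 5.2495 s


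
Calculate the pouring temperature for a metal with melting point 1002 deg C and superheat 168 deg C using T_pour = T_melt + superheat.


Formula: T_pour = T_melt + Superheat
T_pour = 1002 + 168 = 1170 deg C


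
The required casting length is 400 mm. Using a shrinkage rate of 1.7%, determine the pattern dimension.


Formula: L_pattern = L_casting * (1 + shrinkage_rate/100)
Shrinkage factor = 1 + 1.7/100 = 1.017
L_pattern = 400 mm * 1.017 = 406.8000 mm

Answer: 406.8000 mm


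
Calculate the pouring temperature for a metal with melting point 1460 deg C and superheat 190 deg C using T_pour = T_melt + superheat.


Formula: T_pour = T_melt + Superheat
T_pour = 1460 + 190 = 1650 deg C

Answer: 1650 deg C


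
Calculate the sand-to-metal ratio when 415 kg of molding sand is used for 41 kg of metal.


Formula: Sand-to-Metal Ratio = W_sand / W_metal
Ratio = 415 kg / 41 kg = 10.1220

Final answer: 10.1220


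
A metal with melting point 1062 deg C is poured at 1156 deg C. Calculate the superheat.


Formula: Superheat = T_pour - T_melt
Superheat = 1156 - 1062 = 94 deg C

Answer: 94 deg C


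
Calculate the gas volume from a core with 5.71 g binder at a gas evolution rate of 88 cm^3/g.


Formula: V_gas = W_binder * gas_evolution_rate
V = 5.71 g * 88 cm^3/g = 502.4800 cm^3


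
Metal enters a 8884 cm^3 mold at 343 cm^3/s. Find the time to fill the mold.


Formula: t_fill = V_mold / Q_flow
t = 8884 cm^3 / 343 cm^3/s = 25.9009 s


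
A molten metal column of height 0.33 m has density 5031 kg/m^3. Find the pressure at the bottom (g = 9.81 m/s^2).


Formula: P = rho * g * h
rho * g = 5031 * 9.81 = 49354.11 N/m^3
P = 49354.11 * 0.33 = 16286.8563 Pa

Final answer: 16286.8563 Pa


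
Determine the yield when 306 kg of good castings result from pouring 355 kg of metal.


Formula: Casting Yield = (W_good / W_total) * 100
Yield = (306 kg / 355 kg) * 100 = 86.1972%

Answer: 86.1972%


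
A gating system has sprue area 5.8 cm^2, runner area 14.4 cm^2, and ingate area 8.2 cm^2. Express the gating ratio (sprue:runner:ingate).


Sprue:Runner:Ingate = 1 : 14.4/5.8 : 8.2/5.8 = 1:2.48:1.41

1:2.48:1.41


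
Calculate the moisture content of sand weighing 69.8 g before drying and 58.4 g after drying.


Formula: MC = (W_wet - W_dry) / W_wet * 100
Water mass = 69.8 - 58.4 = 11.4 g
MC = 11.4 / 69.8 * 100 = 16.3324%

Final answer: 16.3324%


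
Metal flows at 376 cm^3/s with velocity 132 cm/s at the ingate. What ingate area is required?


Formula: A_ingate = Q / v  (continuity equation)
A = 376 cm^3/s / 132 cm/s = 2.8485 cm^2

Answer: 2.8485 cm^2


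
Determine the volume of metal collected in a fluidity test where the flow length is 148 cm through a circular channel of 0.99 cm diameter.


Formula: V = pi * (d/2)^2 * L  (cylinder volume)
Radius = 0.99/2 = 0.495 cm
V = pi * 0.495^2 * 148 = 113.9258 cm^3

Answer: 113.9258 cm^3


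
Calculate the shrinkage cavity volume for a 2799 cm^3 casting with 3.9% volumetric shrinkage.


Formula: V_shrink = V_casting * shrinkage_pct / 100
V_shrink = 2799 cm^3 * 3.9 / 100 = 109.1610 cm^3

Answer: 109.1610 cm^3


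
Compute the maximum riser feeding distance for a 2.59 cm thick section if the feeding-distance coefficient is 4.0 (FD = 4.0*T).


Formula: FD = 4.0 * T  (riser feeding-distance rule)
FD = 4.0 * 2.59 cm = 10.3600 cm

10.3600 cm


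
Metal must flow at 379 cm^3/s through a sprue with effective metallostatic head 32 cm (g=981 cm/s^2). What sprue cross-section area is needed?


Formula: v = sqrt(2*g*h), A = Q/v
Velocity: v = sqrt(2 * 981 * 32) = sqrt(62784) = 250.5674 cm/s
Sprue area: A = Q / v = 379 / 250.5674 = 1.5126 cm^2

1.5126 cm^2


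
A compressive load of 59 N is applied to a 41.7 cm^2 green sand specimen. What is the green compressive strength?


Formula: Compressive Strength = Force / Area
Strength = 59 N / 41.7 cm^2 = 1.4149 N/cm^2

Answer: 1.4149 N/cm^2


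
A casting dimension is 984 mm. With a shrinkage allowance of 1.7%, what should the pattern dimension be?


Formula: L_pattern = L_casting * (1 + shrinkage_rate/100)
Shrinkage factor = 1 + 1.7/100 = 1.017
L_pattern = 984 mm * 1.017 = 1000.7280 mm


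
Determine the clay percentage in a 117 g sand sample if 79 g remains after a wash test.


Formula: Clay% = (W_total - W_washed) / W_total * 100
Clay mass = 117 - 79 = 38 g
Clay% = 38 / 117 * 100 = 32.4786%

32.4786%


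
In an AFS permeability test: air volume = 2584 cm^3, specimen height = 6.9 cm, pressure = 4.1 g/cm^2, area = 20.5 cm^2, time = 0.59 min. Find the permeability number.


Formula: Permeability Number P = (V * H) / (p * A * t)
Numerator: V * H = 2584 * 6.9 = 17829.6
Denominator: p * A * t = 4.1 * 20.5 * 0.59 = 49.5895
P = 17829.6 / 49.5895 = 359.5439

Final answer: 359.5439


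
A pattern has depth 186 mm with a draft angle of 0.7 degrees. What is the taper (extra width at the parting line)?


Formula: taper = depth * tan(draft_angle)
tan(0.7 deg) = 0.0122179
taper = 186 mm * 0.0122179 = 2.2725 mm


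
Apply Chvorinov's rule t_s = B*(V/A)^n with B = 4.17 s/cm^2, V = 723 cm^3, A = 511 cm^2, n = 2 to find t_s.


Formula: t_s = B * (V/A)^n  (Chvorinov's rule, n=2)
Modulus M = V/A = 723/511 = 1.414873 cm
M^2 = 1.414873^2 = 2.001866 cm^2
t_s = 4.17 * 2.001866 = 8.3478 s

8.3478 s


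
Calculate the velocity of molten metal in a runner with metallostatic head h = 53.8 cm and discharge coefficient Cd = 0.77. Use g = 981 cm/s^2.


Formula: v = Cd * sqrt(2 * g * h)  (Torricelli with discharge coefficient)
2*g*h = 2 * 981 * 53.8 = 105555.6 cm^2/s^2
sqrt(105555.6) = 324.89321 cm/s
v = 0.77 * 324.89321 = 250.1678 cm/s

250.1678 cm/s
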